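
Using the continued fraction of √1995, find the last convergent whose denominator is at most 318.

12015/269

√1995 = [44; 1, 1, 1, 88, …] (period length 4).
Convergents:
  p_0/q_0 = 44/1
  p_1/q_1 = 45/1
  p_2/q_2 = 89/2
  p_3/q_3 = 134/3
  p_4/q_4 = 11881/266
  p_5/q_5 = 12015/269
  p_6/q_6 = 23896/535
q_5 = 269 ≤ 318 < 535 = q_6, so the answer is 12015/269.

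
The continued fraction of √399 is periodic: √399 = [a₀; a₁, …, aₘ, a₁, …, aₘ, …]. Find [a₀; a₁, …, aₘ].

a₀ = ⌊√399⌋ = 19.
With m₀=0, d₀=1 and mₖ₊₁ = dₖaₖ − mₖ, dₖ₊₁ = (n − mₖ₊₁²)/dₖ, aₖ₊₁ = ⌊(a₀+mₖ₊₁)/dₖ₊₁⌋:
  k=1: m=19, d=38, a=1
  k=2: m=19, d=1, a=38
d=1 and a=2a₀=38 at k=2, so the next step gives (m, d) = (19, 38) again — its k=1 value — and the period has length 2.

[19; 1, 38]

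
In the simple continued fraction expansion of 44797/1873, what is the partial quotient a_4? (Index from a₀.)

1

44797 = 23·1873 + 1718   →  a_0 = 23
1873 = 1·1718 + 155   →  a_1 = 1
1718 = 11·155 + 13   →  a_2 = 11
155 = 11·13 + 12   →  a_3 = 11
13 = 1·12 + 1   →  a_4 = 1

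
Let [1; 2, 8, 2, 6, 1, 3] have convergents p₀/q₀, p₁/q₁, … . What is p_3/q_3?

53/36

Using pₖ = aₖpₖ₋₁ + pₖ₋₂, qₖ = aₖqₖ₋₁ + qₖ₋₂ (with p₋₁=1, p₋₂=0, q₋₁=0, q₋₂=1):
  k=0: a=1, p=1, q=1
  k=1: a=2, p=3, q=2
  k=2: a=8, p=25, q=17
  k=3: a=2, p=53, q=36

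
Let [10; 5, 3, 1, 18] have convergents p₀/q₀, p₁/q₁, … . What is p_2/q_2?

Using pₖ = aₖpₖ₋₁ + pₖ₋₂, qₖ = aₖqₖ₋₁ + qₖ₋₂ (with p₋₁=1, p₋₂=0, q₋₁=0, q₋₂=1):
  k=0: a=10, p=10, q=1
  k=1: a=5, p=51, q=5
  k=2: a=3, p=163, q=16

163/16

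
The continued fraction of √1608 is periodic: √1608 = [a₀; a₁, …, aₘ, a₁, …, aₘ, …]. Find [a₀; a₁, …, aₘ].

a₀ = ⌊√1608⌋ = 40.
With m₀=0, d₀=1 and mₖ₊₁ = dₖaₖ − mₖ, dₖ₊₁ = (n − mₖ₊₁²)/dₖ, aₖ₊₁ = ⌊(a₀+mₖ₊₁)/dₖ₊₁⌋:
  k=1: m=40, d=8, a=10
  k=2: m=40, d=1, a=80
d=1 and a=2a₀=80 at k=2, so the next step gives (m, d) = (40, 8) again — its k=1 value — and the period has length 2.

[40; 10, 80]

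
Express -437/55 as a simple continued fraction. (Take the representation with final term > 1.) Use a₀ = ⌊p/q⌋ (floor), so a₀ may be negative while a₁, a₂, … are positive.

[-8; 18, 3]

-437 = -8·55 + 3
55 = 18·3 + 1
3 = 3·1 + 0  (stop)
So -437/55 = [-8; 18, 3].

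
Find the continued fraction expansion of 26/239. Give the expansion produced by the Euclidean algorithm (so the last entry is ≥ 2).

26 = 0*239 + 26
239 = 9*26 + 5
26 = 5*5 + 1
5 = 5*1 + 0  (stop)
So 26/239 = [0; 9, 5, 5].

[0; 9, 5, 5]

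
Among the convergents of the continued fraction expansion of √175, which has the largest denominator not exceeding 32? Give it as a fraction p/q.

√175 = [13; 4, 2, 1, 2, 4, 26, …] (period length 6).
Convergents:
  p_0/q_0 = 13/1
  p_1/q_1 = 53/4
  p_2/q_2 = 119/9
  p_3/q_3 = 172/13
  p_4/q_4 = 463/35
q_3 = 13 ≤ 32 < 35 = q_4, so the answer is 172/13.

172/13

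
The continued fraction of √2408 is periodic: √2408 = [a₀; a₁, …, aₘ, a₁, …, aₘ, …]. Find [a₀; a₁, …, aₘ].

a₀ = ⌊√2408⌋ = 49.
With m₀=0, d₀=1 and mₖ₊₁ = dₖaₖ − mₖ, dₖ₊₁ = (n − mₖ₊₁²)/dₖ, aₖ₊₁ = ⌊(a₀+mₖ₊₁)/dₖ₊₁⌋:
  k=1: m=49, d=7, a=14
  k=2: m=49, d=1, a=98
d=1 and a=2a₀=98 at k=2, so the next step gives (m, d) = (49, 7) again — its k=1 value — and the period has length 2.

[49; 14, 98]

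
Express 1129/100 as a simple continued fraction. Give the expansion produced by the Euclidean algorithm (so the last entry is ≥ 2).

[11; 3, 2, 4, 3]

1129 = 11·100 + 29
100 = 3·29 + 13
29 = 2·13 + 3
13 = 4·3 + 1
3 = 3·1 + 0  (stop)
So 1129/100 = [11; 3, 2, 4, 3].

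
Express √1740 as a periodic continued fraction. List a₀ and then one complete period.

a₀ = ⌊√1740⌋ = 41.
With m₀=0, d₀=1 and mₖ₊₁ = dₖaₖ − mₖ, dₖ₊₁ = (n − mₖ₊₁²)/dₖ, aₖ₊₁ = ⌊(a₀+mₖ₊₁)/dₖ₊₁⌋:
  k=1: m=41, d=59, a=1
  k=2: m=18, d=24, a=2
  k=3: m=30, d=35, a=2
  k=4: m=40, d=4, a=20
  k=5: m=40, d=35, a=2
  k=6: m=30, d=24, a=2
  k=7: m=18, d=59, a=1
  k=8: m=41, d=1, a=82
d=1 and a=2a₀=82 at k=8, so the next step gives (m, d) = (41, 59) again — its k=1 value — and the period has length 8.

[41; 1, 2, 2, 20, 2, 2, 1, 82]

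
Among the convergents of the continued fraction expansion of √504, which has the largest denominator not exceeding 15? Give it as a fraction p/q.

202/9

√504 = [22; 2, 4, 2, 44, …] (period length 4).
Convergents:
  p_0/q_0 = 22/1
  p_1/q_1 = 45/2
  p_2/q_2 = 202/9
  p_3/q_3 = 449/20
q_2 = 9 ≤ 15 < 20 = q_3, so the answer is 202/9.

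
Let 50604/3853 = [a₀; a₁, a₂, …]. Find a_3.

13

50604 = 13·3853 + 515   →  a_0 = 13
3853 = 7·515 + 248   →  a_1 = 7
515 = 2·248 + 19   →  a_2 = 2
248 = 13·19 + 1   →  a_3 = 13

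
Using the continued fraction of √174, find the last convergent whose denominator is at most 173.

1451/110

√174 = [13; 5, 4, 5, 26, …] (period length 4).
Convergents:
  p_0/q_0 = 13/1
  p_1/q_1 = 66/5
  p_2/q_2 = 277/21
  p_3/q_3 = 1451/110
  p_4/q_4 = 38003/2881
q_3 = 110 ≤ 173 < 2881 = q_4, so the answer is 1451/110.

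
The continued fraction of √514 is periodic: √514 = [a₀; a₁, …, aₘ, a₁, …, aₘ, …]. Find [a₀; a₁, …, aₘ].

[22; 1, 2, 22, 2, 1, 44]

a₀ = ⌊√514⌋ = 22.
With m₀=0, d₀=1 and mₖ₊₁ = dₖaₖ − mₖ, dₖ₊₁ = (n − mₖ₊₁²)/dₖ, aₖ₊₁ = ⌊(a₀+mₖ₊₁)/dₖ₊₁⌋:
  k=1: m=22, d=30, a=1
  k=2: m=8, d=15, a=2
  k=3: m=22, d=2, a=22
  k=4: m=22, d=15, a=2
  k=5: m=8, d=30, a=1
  k=6: m=22, d=1, a=44
d=1 and a=2a₀=44 at k=6, so the next step gives (m, d) = (22, 30) again — its k=1 value — and the period has length 6.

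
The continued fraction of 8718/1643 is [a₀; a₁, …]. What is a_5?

16

8718 = 5·1643 + 503   →  a_0 = 5
1643 = 3·503 + 134   →  a_1 = 3
503 = 3·134 + 101   →  a_2 = 3
134 = 1·101 + 33   →  a_3 = 1
101 = 3·33 + 2   →  a_4 = 3
33 = 16·2 + 1   →  a_5 = 16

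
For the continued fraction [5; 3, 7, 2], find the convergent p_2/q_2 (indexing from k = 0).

117/22

Using pₖ = aₖpₖ₋₁ + pₖ₋₂, qₖ = aₖqₖ₋₁ + qₖ₋₂ (with p₋₁=1, p₋₂=0, q₋₁=0, q₋₂=1):
  k=0: a=5, p=5, q=1
  k=1: a=3, p=16, q=3
  k=2: a=7, p=117, q=22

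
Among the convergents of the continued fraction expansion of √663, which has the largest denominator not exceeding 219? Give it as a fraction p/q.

5330/207

√663 = [25; 1, 2, 1, 50, …] (period length 4).
Convergents:
  p_0/q_0 = 25/1
  p_1/q_1 = 26/1
  p_2/q_2 = 77/3
  p_3/q_3 = 103/4
  p_4/q_4 = 5227/203
  p_5/q_5 = 5330/207
  p_6/q_6 = 15887/617
q_5 = 207 ≤ 219 < 617 = q_6, so the answer is 5330/207.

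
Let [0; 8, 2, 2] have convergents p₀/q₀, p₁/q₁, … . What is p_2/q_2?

2/17

Using pₖ = aₖpₖ₋₁ + pₖ₋₂, qₖ = aₖqₖ₋₁ + qₖ₋₂ (with p₋₁=1, p₋₂=0, q₋₁=0, q₋₂=1):
  k=0: a=0, p=0, q=1
  k=1: a=8, p=1, q=8
  k=2: a=2, p=2, q=17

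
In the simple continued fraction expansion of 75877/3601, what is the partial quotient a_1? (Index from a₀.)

14

75877 = 21·3601 + 256   →  a_0 = 21
3601 = 14·256 + 17   →  a_1 = 14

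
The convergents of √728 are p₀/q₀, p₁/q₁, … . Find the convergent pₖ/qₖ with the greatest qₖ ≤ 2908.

√728 = [26; 1, 52, …] (period length 2).
Convergents:
  p_0/q_0 = 26/1
  p_1/q_1 = 27/1
  p_2/q_2 = 1430/53
  p_3/q_3 = 1457/54
  p_4/q_4 = 77194/2861
  p_5/q_5 = 78651/2915
q_4 = 2861 ≤ 2908 < 2915 = q_5, so the answer is 77194/2861.

77194/2861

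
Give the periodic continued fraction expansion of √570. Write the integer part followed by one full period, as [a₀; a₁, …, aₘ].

a₀ = ⌊√570⌋ = 23.
With m₀=0, d₀=1 and mₖ₊₁ = dₖaₖ − mₖ, dₖ₊₁ = (n − mₖ₊₁²)/dₖ, aₖ₊₁ = ⌊(a₀+mₖ₊₁)/dₖ₊₁⌋:
  k=1: m=23, d=41, a=1
  k=2: m=18, d=6, a=6
  k=3: m=18, d=41, a=1
  k=4: m=23, d=1, a=46
d=1 and a=2a₀=46 at k=4, so the next step gives (m, d) = (23, 41) again — its k=1 value — and the period has length 4.

[23; 1, 6, 1, 46]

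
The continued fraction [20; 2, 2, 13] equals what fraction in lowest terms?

Fold from the inside: start with 13/1.
  2 + 1/13 = 27/13
  2 + 13/27 = 67/27
  20 + 27/67 = 1367/67

1367/67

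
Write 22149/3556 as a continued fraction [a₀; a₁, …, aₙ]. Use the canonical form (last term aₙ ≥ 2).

22149 = 6*3556 + 813
3556 = 4*813 + 304
813 = 2*304 + 205
304 = 1*205 + 99
205 = 2*99 + 7
99 = 14*7 + 1
7 = 7*1 + 0  (stop)
So 22149/3556 = [6; 4, 2, 1, 2, 14, 7].

[6; 4, 2, 1, 2, 14, 7]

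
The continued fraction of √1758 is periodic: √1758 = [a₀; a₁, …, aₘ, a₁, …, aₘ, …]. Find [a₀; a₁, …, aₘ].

[41; 1, 12, 1, 82]

a₀ = ⌊√1758⌋ = 41.
With m₀=0, d₀=1 and mₖ₊₁ = dₖaₖ − mₖ, dₖ₊₁ = (n − mₖ₊₁²)/dₖ, aₖ₊₁ = ⌊(a₀+mₖ₊₁)/dₖ₊₁⌋:
  k=1: m=41, d=77, a=1
  k=2: m=36, d=6, a=12
  k=3: m=36, d=77, a=1
  k=4: m=41, d=1, a=82
d=1 and a=2a₀=82 at k=4, so the next step gives (m, d) = (41, 77) again — its k=1 value — and the period has length 4.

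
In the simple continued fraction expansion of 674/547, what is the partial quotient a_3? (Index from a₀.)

674 = 1·547 + 127   →  a_0 = 1
547 = 4·127 + 39   →  a_1 = 4
127 = 3·39 + 10   →  a_2 = 3
39 = 3·10 + 9   →  a_3 = 3

3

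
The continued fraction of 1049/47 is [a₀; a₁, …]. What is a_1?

1049 = 22·47 + 15   →  a_0 = 22
47 = 3·15 + 2   →  a_1 = 3

3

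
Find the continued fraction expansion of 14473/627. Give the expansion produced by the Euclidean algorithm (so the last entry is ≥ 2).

[23; 12, 17, 3]

14473 = 23×627 + 52
627 = 12×52 + 3
52 = 17×3 + 1
3 = 3×1 + 0  (stop)
So 14473/627 = [23; 12, 17, 3].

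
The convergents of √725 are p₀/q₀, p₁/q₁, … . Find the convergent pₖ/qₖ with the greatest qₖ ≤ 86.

√725 = [26; 1, 12, 2, 12, 1, 52, …] (period length 6).
Convergents:
  p_0/q_0 = 26/1
  p_1/q_1 = 27/1
  p_2/q_2 = 350/13
  p_3/q_3 = 727/27
  p_4/q_4 = 9074/337
q_3 = 27 ≤ 86 < 337 = q_4, so the answer is 727/27.

727/27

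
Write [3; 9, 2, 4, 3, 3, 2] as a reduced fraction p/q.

Using pₖ = aₖpₖ₋₁ + pₖ₋₂ and qₖ = aₖqₖ₋₁ + qₖ₋₂:
  k=0: a=3, p=3, q=1
  k=1: a=9, p=28, q=9
  k=2: a=2, p=59, q=19
  k=3: a=4, p=264, q=85
  k=4: a=3, p=851, q=274
  k=5: a=3, p=2817, q=907
  k=6: a=2, p=6485, q=2088

6485/2088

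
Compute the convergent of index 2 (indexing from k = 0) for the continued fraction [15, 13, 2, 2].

Using pₖ = aₖpₖ₋₁ + pₖ₋₂, qₖ = aₖqₖ₋₁ + qₖ₋₂ (with p₋₁=1, p₋₂=0, q₋₁=0, q₋₂=1):
  k=0: a=15, p=15, q=1
  k=1: a=13, p=196, q=13
  k=2: a=2, p=407, q=27

407/27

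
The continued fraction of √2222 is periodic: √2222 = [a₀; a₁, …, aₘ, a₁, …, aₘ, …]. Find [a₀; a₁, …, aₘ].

a₀ = ⌊√2222⌋ = 47.
With m₀=0, d₀=1 and mₖ₊₁ = dₖaₖ − mₖ, dₖ₊₁ = (n − mₖ₊₁²)/dₖ, aₖ₊₁ = ⌊(a₀+mₖ₊₁)/dₖ₊₁⌋:
  k=1: m=47, d=13, a=7
  k=2: m=44, d=22, a=4
  k=3: m=44, d=13, a=7
  k=4: m=47, d=1, a=94
d=1 and a=2a₀=94 at k=4, so the next step gives (m, d) = (47, 13) again — its k=1 value — and the period has length 4.

[47; 7, 4, 7, 94]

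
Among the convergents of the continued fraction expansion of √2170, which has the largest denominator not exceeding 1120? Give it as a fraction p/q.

√2170 = [46; 1, 1, 2, 1, 1, 92, …] (period length 6).
Convergents:
  p_0/q_0 = 46/1
  p_1/q_1 = 47/1
  p_2/q_2 = 93/2
  p_3/q_3 = 233/5
  p_4/q_4 = 326/7
  p_5/q_5 = 559/12
  p_6/q_6 = 51754/1111
  p_7/q_7 = 52313/1123
q_6 = 1111 ≤ 1120 < 1123 = q_7, so the answer is 51754/1111.

51754/1111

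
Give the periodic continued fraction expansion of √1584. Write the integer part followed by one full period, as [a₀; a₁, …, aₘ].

[39; 1, 3, 1, 78]

a₀ = ⌊√1584⌋ = 39.
With m₀=0, d₀=1 and mₖ₊₁ = dₖaₖ − mₖ, dₖ₊₁ = (n − mₖ₊₁²)/dₖ, aₖ₊₁ = ⌊(a₀+mₖ₊₁)/dₖ₊₁⌋:
  k=1: m=39, d=63, a=1
  k=2: m=24, d=16, a=3
  k=3: m=24, d=63, a=1
  k=4: m=39, d=1, a=78
d=1 and a=2a₀=78 at k=4, so the next step gives (m, d) = (39, 63) again — its k=1 value — and the period has length 4.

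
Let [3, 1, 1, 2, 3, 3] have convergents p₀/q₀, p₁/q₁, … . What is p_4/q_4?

61/17

Using pₖ = aₖpₖ₋₁ + pₖ₋₂, qₖ = aₖqₖ₋₁ + qₖ₋₂ (with p₋₁=1, p₋₂=0, q₋₁=0, q₋₂=1):
  k=0: a=3, p=3, q=1
  k=1: a=1, p=4, q=1
  k=2: a=1, p=7, q=2
  k=3: a=2, p=18, q=5
  k=4: a=3, p=61, q=17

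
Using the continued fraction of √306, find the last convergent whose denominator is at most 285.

2449/140

√306 = [17; 2, 34, …] (period length 2).
Convergents:
  p_0/q_0 = 17/1
  p_1/q_1 = 35/2
  p_2/q_2 = 1207/69
  p_3/q_3 = 2449/140
  p_4/q_4 = 84473/4829
q_3 = 140 ≤ 285 < 4829 = q_4, so the answer is 2449/140.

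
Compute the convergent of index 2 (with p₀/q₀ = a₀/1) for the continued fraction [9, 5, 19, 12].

Using pₖ = aₖpₖ₋₁ + pₖ₋₂, qₖ = aₖqₖ₋₁ + qₖ₋₂ (with p₋₁=1, p₋₂=0, q₋₁=0, q₋₂=1):
  k=0: a=9, p=9, q=1
  k=1: a=5, p=46, q=5
  k=2: a=19, p=883, q=96

883/96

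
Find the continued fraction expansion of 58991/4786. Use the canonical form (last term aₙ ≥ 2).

[12; 3, 14, 3, 3, 3, 3]

58991 = 12·4786 + 1559
4786 = 3·1559 + 109
1559 = 14·109 + 33
109 = 3·33 + 10
33 = 3·10 + 3
10 = 3·3 + 1
3 = 3·1 + 0  (stop)
So 58991/4786 = [12; 3, 14, 3, 3, 3, 3].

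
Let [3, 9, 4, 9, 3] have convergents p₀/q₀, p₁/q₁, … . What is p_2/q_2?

115/37

Using pₖ = aₖpₖ₋₁ + pₖ₋₂, qₖ = aₖqₖ₋₁ + qₖ₋₂ (with p₋₁=1, p₋₂=0, q₋₁=0, q₋₂=1):
  k=0: a=3, p=3, q=1
  k=1: a=9, p=28, q=9
  k=2: a=4, p=115, q=37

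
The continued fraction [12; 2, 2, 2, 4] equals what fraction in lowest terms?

Fold from the inside: start with 4/1.
  2 + 1/4 = 9/4
  2 + 4/9 = 22/9
  2 + 9/22 = 53/22
  12 + 22/53 = 658/53

658/53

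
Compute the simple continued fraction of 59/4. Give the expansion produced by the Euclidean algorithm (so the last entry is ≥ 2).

[14; 1, 3]

59 = 14*4 + 3
4 = 1*3 + 1
3 = 3*1 + 0  (stop)
So 59/4 = [14; 1, 3].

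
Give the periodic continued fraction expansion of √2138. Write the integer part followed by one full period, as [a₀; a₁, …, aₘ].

[46; 4, 5, 5, 4, 92]

a₀ = ⌊√2138⌋ = 46.
With m₀=0, d₀=1 and mₖ₊₁ = dₖaₖ − mₖ, dₖ₊₁ = (n − mₖ₊₁²)/dₖ, aₖ₊₁ = ⌊(a₀+mₖ₊₁)/dₖ₊₁⌋:
  k=1: m=46, d=22, a=4
  k=2: m=42, d=17, a=5
  k=3: m=43, d=17, a=5
  k=4: m=42, d=22, a=4
  k=5: m=46, d=1, a=92
d=1 and a=2a₀=92 at k=5, so the next step gives (m, d) = (46, 22) again — its k=1 value — and the period has length 5.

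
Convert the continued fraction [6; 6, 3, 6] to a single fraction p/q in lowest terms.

Using pₖ = aₖpₖ₋₁ + pₖ₋₂ and qₖ = aₖqₖ₋₁ + qₖ₋₂:
  k=0: a=6, p=6, q=1
  k=1: a=6, p=37, q=6
  k=2: a=3, p=117, q=19
  k=3: a=6, p=739, q=120

739/120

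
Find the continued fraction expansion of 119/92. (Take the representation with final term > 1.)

119 = 1*92 + 27
92 = 3*27 + 11
27 = 2*11 + 5
11 = 2*5 + 1
5 = 5*1 + 0  (stop)
So 119/92 = [1; 3, 2, 2, 5].

[1; 3, 2, 2, 5]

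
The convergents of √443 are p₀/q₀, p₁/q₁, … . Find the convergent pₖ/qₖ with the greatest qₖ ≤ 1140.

18585/883

√443 = [21; 21, 42, …] (period length 2).
Convergents:
  p_0/q_0 = 21/1
  p_1/q_1 = 442/21
  p_2/q_2 = 18585/883
  p_3/q_3 = 390727/18564
q_2 = 883 ≤ 1140 < 18564 = q_3, so the answer is 18585/883.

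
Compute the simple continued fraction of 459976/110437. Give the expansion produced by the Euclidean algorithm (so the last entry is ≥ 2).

[4; 6, 17, 19, 2, 3, 2, 3]

459976 = 4*110437 + 18228
110437 = 6*18228 + 1069
18228 = 17*1069 + 55
1069 = 19*55 + 24
55 = 2*24 + 7
24 = 3*7 + 3
7 = 2*3 + 1
3 = 3*1 + 0  (stop)
So 459976/110437 = [4; 6, 17, 19, 2, 3, 2, 3].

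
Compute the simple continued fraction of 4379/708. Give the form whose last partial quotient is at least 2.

4379 = 6×708 + 131
708 = 5×131 + 53
131 = 2×53 + 25
53 = 2×25 + 3
25 = 8×3 + 1
3 = 3×1 + 0  (stop)
So 4379/708 = [6; 5, 2, 2, 8, 3].

[6; 5, 2, 2, 8, 3]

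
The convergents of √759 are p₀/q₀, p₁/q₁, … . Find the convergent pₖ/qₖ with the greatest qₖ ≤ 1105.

√759 = [27; 1, 1, 4, 1, 1, 54, …] (period length 6).
Convergents:
  p_0/q_0 = 27/1
  p_1/q_1 = 28/1
  p_2/q_2 = 55/2
  p_3/q_3 = 248/9
  p_4/q_4 = 303/11
  p_5/q_5 = 551/20
  p_6/q_6 = 30057/1091
  p_7/q_7 = 30608/1111
q_6 = 1091 ≤ 1105 < 1111 = q_7, so the answer is 30057/1091.

30057/1091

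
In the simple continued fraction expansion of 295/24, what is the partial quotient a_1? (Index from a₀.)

3

295 = 12·24 + 7   →  a_0 = 12
24 = 3·7 + 3   →  a_1 = 3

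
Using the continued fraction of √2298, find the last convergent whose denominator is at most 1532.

√2298 = [47; 1, 14, 1, 94, …] (period length 4).
Convergents:
  p_0/q_0 = 47/1
  p_1/q_1 = 48/1
  p_2/q_2 = 719/15
  p_3/q_3 = 767/16
  p_4/q_4 = 72817/1519
  p_5/q_5 = 73584/1535
q_4 = 1519 ≤ 1532 < 1535 = q_5, so the answer is 72817/1519.

72817/1519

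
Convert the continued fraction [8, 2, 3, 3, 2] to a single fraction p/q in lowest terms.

Fold from the inside: start with 2/1.
  3 + 1/2 = 7/2
  3 + 2/7 = 23/7
  2 + 7/23 = 53/23
  8 + 23/53 = 447/53

447/53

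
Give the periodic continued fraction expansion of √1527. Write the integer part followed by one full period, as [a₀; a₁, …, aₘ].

[39; 13, 78]

a₀ = ⌊√1527⌋ = 39.
With m₀=0, d₀=1 and mₖ₊₁ = dₖaₖ − mₖ, dₖ₊₁ = (n − mₖ₊₁²)/dₖ, aₖ₊₁ = ⌊(a₀+mₖ₊₁)/dₖ₊₁⌋:
  k=1: m=39, d=6, a=13
  k=2: m=39, d=1, a=78
d=1 and a=2a₀=78 at k=2, so the next step gives (m, d) = (39, 6) again — its k=1 value — and the period has length 2.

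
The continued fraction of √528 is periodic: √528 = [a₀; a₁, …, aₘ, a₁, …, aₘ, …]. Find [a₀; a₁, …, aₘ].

a₀ = ⌊√528⌋ = 22.
With m₀=0, d₀=1 and mₖ₊₁ = dₖaₖ − mₖ, dₖ₊₁ = (n − mₖ₊₁²)/dₖ, aₖ₊₁ = ⌊(a₀+mₖ₊₁)/dₖ₊₁⌋:
  k=1: m=22, d=44, a=1
  k=2: m=22, d=1, a=44
d=1 and a=2a₀=44 at k=2, so the next step gives (m, d) = (22, 44) again — its k=1 value — and the period has length 2.

[22; 1, 44]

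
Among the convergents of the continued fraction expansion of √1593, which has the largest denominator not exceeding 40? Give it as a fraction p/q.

√1593 = [39; 1, 10, 2, 2, 2, 10, 1, 78, …] (period length 8).
Convergents:
  p_0/q_0 = 39/1
  p_1/q_1 = 40/1
  p_2/q_2 = 439/11
  p_3/q_3 = 918/23
  p_4/q_4 = 2275/57
q_3 = 23 ≤ 40 < 57 = q_4, so the answer is 918/23.

918/23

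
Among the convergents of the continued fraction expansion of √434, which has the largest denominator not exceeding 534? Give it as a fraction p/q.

√434 = [20; 1, 4, 1, 40, …] (period length 4).
Convergents:
  p_0/q_0 = 20/1
  p_1/q_1 = 21/1
  p_2/q_2 = 104/5
  p_3/q_3 = 125/6
  p_4/q_4 = 5104/245
  p_5/q_5 = 5229/251
  p_6/q_6 = 26020/1249
q_5 = 251 ≤ 534 < 1249 = q_6, so the answer is 5229/251.

5229/251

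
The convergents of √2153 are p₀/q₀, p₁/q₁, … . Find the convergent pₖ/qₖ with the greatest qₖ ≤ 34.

232/5

√2153 = [46; 2, 2, 92, …] (period length 3).
Convergents:
  p_0/q_0 = 46/1
  p_1/q_1 = 93/2
  p_2/q_2 = 232/5
  p_3/q_3 = 21437/462
q_2 = 5 ≤ 34 < 462 = q_3, so the answer is 232/5.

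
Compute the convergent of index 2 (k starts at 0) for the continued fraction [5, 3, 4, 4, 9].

69/13

Using pₖ = aₖpₖ₋₁ + pₖ₋₂, qₖ = aₖqₖ₋₁ + qₖ₋₂ (with p₋₁=1, p₋₂=0, q₋₁=0, q₋₂=1):
  k=0: a=5, p=5, q=1
  k=1: a=3, p=16, q=3
  k=2: a=4, p=69, q=13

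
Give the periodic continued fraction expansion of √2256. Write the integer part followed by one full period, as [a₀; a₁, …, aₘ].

a₀ = ⌊√2256⌋ = 47.
With m₀=0, d₀=1 and mₖ₊₁ = dₖaₖ − mₖ, dₖ₊₁ = (n − mₖ₊₁²)/dₖ, aₖ₊₁ = ⌊(a₀+mₖ₊₁)/dₖ₊₁⌋:
  k=1: m=47, d=47, a=2
  k=2: m=47, d=1, a=94
d=1 and a=2a₀=94 at k=2, so the next step gives (m, d) = (47, 47) again — its k=1 value — and the period has length 2.

[47; 2, 94]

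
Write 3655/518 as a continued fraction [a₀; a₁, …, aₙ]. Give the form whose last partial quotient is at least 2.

3655 = 7·518 + 29
518 = 17·29 + 25
29 = 1·25 + 4
25 = 6·4 + 1
4 = 4·1 + 0  (stop)
So 3655/518 = [7; 17, 1, 6, 4].

[7; 17, 1, 6, 4]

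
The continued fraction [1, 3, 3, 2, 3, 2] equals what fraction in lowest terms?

236/181

Fold from the inside: start with 2/1.
  3 + 1/2 = 7/2
  2 + 2/7 = 16/7
  3 + 7/16 = 55/16
  3 + 16/55 = 181/55
  1 + 55/181 = 236/181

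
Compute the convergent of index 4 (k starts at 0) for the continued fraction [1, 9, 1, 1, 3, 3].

74/67

Using pₖ = aₖpₖ₋₁ + pₖ₋₂, qₖ = aₖqₖ₋₁ + qₖ₋₂ (with p₋₁=1, p₋₂=0, q₋₁=0, q₋₂=1):
  k=0: a=1, p=1, q=1
  k=1: a=9, p=10, q=9
  k=2: a=1, p=11, q=10
  k=3: a=1, p=21, q=19
  k=4: a=3, p=74, q=67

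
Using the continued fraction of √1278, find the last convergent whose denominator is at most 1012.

30637/857

√1278 = [35; 1, 2, 1, 70, …] (period length 4).
Convergents:
  p_0/q_0 = 35/1
  p_1/q_1 = 36/1
  p_2/q_2 = 107/3
  p_3/q_3 = 143/4
  p_4/q_4 = 10117/283
  p_5/q_5 = 10260/287
  p_6/q_6 = 30637/857
  p_7/q_7 = 40897/1144
q_6 = 857 ≤ 1012 < 1144 = q_7, so the answer is 30637/857.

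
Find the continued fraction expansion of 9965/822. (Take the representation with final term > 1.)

9965 = 12*822 + 101
822 = 8*101 + 14
101 = 7*14 + 3
14 = 4*3 + 2
3 = 1*2 + 1
2 = 2*1 + 0  (stop)
So 9965/822 = [12; 8, 7, 4, 1, 2].

[12; 8, 7, 4, 1, 2]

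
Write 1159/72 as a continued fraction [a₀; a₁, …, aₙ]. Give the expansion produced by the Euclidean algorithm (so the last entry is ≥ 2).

[16; 10, 3, 2]

1159 = 16·72 + 7
72 = 10·7 + 2
7 = 3·2 + 1
2 = 2·1 + 0  (stop)
So 1159/72 = [16; 10, 3, 2].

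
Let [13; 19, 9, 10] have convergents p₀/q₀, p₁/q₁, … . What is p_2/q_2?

2245/172

Using pₖ = aₖpₖ₋₁ + pₖ₋₂, qₖ = aₖqₖ₋₁ + qₖ₋₂ (with p₋₁=1, p₋₂=0, q₋₁=0, q₋₂=1):
  k=0: a=13, p=13, q=1
  k=1: a=19, p=248, q=19
  k=2: a=9, p=2245, q=172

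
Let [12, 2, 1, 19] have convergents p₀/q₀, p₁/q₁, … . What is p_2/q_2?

37/3

Using pₖ = aₖpₖ₋₁ + pₖ₋₂, qₖ = aₖqₖ₋₁ + qₖ₋₂ (with p₋₁=1, p₋₂=0, q₋₁=0, q₋₂=1):
  k=0: a=12, p=12, q=1
  k=1: a=2, p=25, q=2
  k=2: a=1, p=37, q=3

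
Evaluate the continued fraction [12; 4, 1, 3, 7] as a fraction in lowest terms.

Fold from the inside: start with 7/1.
  3 + 1/7 = 22/7
  1 + 7/22 = 29/22
  4 + 22/29 = 138/29
  12 + 29/138 = 1685/138

1685/138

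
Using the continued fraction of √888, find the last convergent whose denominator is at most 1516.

√888 = [29; 1, 3, 1, 58, …] (period length 4).
Convergents:
  p_0/q_0 = 29/1
  p_1/q_1 = 30/1
  p_2/q_2 = 119/4
  p_3/q_3 = 149/5
  p_4/q_4 = 8761/294
  p_5/q_5 = 8910/299
  p_6/q_6 = 35491/1191
  p_7/q_7 = 44401/1490
  p_8/q_8 = 2610749/87611
q_7 = 1490 ≤ 1516 < 87611 = q_8, so the answer is 44401/1490.

44401/1490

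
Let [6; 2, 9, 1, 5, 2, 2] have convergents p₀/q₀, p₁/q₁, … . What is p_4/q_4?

803/124

Using pₖ = aₖpₖ₋₁ + pₖ₋₂, qₖ = aₖqₖ₋₁ + qₖ₋₂ (with p₋₁=1, p₋₂=0, q₋₁=0, q₋₂=1):
  k=0: a=6, p=6, q=1
  k=1: a=2, p=13, q=2
  k=2: a=9, p=123, q=19
  k=3: a=1, p=136, q=21
  k=4: a=5, p=803, q=124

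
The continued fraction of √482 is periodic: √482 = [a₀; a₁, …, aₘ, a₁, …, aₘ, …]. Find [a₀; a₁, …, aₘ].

[21; 1, 20, 1, 42]

a₀ = ⌊√482⌋ = 21.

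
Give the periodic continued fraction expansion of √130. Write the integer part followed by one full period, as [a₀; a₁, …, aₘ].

a₀ = ⌊√130⌋ = 11.
With m₀=0, d₀=1 and mₖ₊₁ = dₖaₖ − mₖ, dₖ₊₁ = (n − mₖ₊₁²)/dₖ, aₖ₊₁ = ⌊(a₀+mₖ₊₁)/dₖ₊₁⌋:
  k=1: m=11, d=9, a=2
  k=2: m=7, d=9, a=2
  k=3: m=11, d=1, a=22
d=1 and a=2a₀=22 at k=3, so the next step gives (m, d) = (11, 9) again — its k=1 value — and the period has length 3.

[11; 2, 2, 22]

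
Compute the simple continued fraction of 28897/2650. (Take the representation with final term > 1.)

28897 = 10*2650 + 2397
2650 = 1*2397 + 253
2397 = 9*253 + 120
253 = 2*120 + 13
120 = 9*13 + 3
13 = 4*3 + 1
3 = 3*1 + 0  (stop)
So 28897/2650 = [10; 1, 9, 2, 9, 4, 3].

[10; 1, 9, 2, 9, 4, 3]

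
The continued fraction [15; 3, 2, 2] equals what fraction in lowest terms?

260/17

Fold from the inside: start with 2/1.
  2 + 1/2 = 5/2
  3 + 2/5 = 17/5
  15 + 5/17 = 260/17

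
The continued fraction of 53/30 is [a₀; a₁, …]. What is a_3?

3

53 = 1·30 + 23   →  a_0 = 1
30 = 1·23 + 7   →  a_1 = 1
23 = 3·7 + 2   →  a_2 = 3
7 = 3·2 + 1   →  a_3 = 3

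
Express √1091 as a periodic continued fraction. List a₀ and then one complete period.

[33; 33, 66]

a₀ = ⌊√1091⌋ = 33.
With m₀=0, d₀=1 and mₖ₊₁ = dₖaₖ − mₖ, dₖ₊₁ = (n − mₖ₊₁²)/dₖ, aₖ₊₁ = ⌊(a₀+mₖ₊₁)/dₖ₊₁⌋:
  k=1: m=33, d=2, a=33
  k=2: m=33, d=1, a=66
d=1 and a=2a₀=66 at k=2, so the next step gives (m, d) = (33, 2) again — its k=1 value — and the period has length 2.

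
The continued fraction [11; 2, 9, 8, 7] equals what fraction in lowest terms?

12587/1097

Fold from the inside: start with 7/1.
  8 + 1/7 = 57/7
  9 + 7/57 = 520/57
  2 + 57/520 = 1097/520
  11 + 520/1097 = 12587/1097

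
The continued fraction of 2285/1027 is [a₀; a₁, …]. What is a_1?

4

2285 = 2·1027 + 231   →  a_0 = 2
1027 = 4·231 + 103   →  a_1 = 4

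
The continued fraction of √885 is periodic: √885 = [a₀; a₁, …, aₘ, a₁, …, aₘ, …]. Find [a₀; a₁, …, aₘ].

a₀ = ⌊√885⌋ = 29.
With m₀=0, d₀=1 and mₖ₊₁ = dₖaₖ − mₖ, dₖ₊₁ = (n − mₖ₊₁²)/dₖ, aₖ₊₁ = ⌊(a₀+mₖ₊₁)/dₖ₊₁⌋:
  k=1: m=29, d=44, a=1
  k=2: m=15, d=15, a=2
  k=3: m=15, d=44, a=1
  k=4: m=29, d=1, a=58
d=1 and a=2a₀=58 at k=4, so the next step gives (m, d) = (29, 44) again — its k=1 value — and the period has length 4.

[29; 1, 2, 1, 58]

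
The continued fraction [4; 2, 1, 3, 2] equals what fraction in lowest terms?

Using pₖ = aₖpₖ₋₁ + pₖ₋₂ and qₖ = aₖqₖ₋₁ + qₖ₋₂:
  k=0: a=4, p=4, q=1
  k=1: a=2, p=9, q=2
  k=2: a=1, p=13, q=3
  k=3: a=3, p=48, q=11
  k=4: a=2, p=109, q=25

109/25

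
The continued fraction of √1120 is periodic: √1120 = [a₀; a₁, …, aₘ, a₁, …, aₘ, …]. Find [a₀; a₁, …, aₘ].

[33; 2, 6, 1, 15, 1, 6, 2, 66]

a₀ = ⌊√1120⌋ = 33.
With m₀=0, d₀=1 and mₖ₊₁ = dₖaₖ − mₖ, dₖ₊₁ = (n − mₖ₊₁²)/dₖ, aₖ₊₁ = ⌊(a₀+mₖ₊₁)/dₖ₊₁⌋:
  k=1: m=33, d=31, a=2
  k=2: m=29, d=9, a=6
  k=3: m=25, d=55, a=1
  k=4: m=30, d=4, a=15
  k=5: m=30, d=55, a=1
  k=6: m=25, d=9, a=6
  k=7: m=29, d=31, a=2
  k=8: m=33, d=1, a=66
d=1 and a=2a₀=66 at k=8, so the next step gives (m, d) = (33, 31) again — its k=1 value — and the period has length 8.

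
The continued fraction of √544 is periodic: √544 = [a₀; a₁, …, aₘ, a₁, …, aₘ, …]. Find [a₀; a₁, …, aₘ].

a₀ = ⌊√544⌋ = 23.
With m₀=0, d₀=1 and mₖ₊₁ = dₖaₖ − mₖ, dₖ₊₁ = (n − mₖ₊₁²)/dₖ, aₖ₊₁ = ⌊(a₀+mₖ₊₁)/dₖ₊₁⌋:
  k=1: m=23, d=15, a=3
  k=2: m=22, d=4, a=11
  k=3: m=22, d=15, a=3
  k=4: m=23, d=1, a=46
d=1 and a=2a₀=46 at k=4, so the next step gives (m, d) = (23, 15) again — its k=1 value — and the period has length 4.

[23; 3, 11, 3, 46]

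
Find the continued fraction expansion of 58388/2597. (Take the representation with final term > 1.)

[22; 2, 14, 11, 8]

58388 = 22·2597 + 1254
2597 = 2·1254 + 89
1254 = 14·89 + 8
89 = 11·8 + 1
8 = 8·1 + 0  (stop)
So 58388/2597 = [22; 2, 14, 11, 8].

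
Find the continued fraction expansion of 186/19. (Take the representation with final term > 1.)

[9; 1, 3, 1, 3]

186 = 9×19 + 15
19 = 1×15 + 4
15 = 3×4 + 3
4 = 1×3 + 1
3 = 3×1 + 0  (stop)
So 186/19 = [9; 1, 3, 1, 3].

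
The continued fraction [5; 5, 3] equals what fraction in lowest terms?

Using pₖ = aₖpₖ₋₁ + pₖ₋₂ and qₖ = aₖqₖ₋₁ + qₖ₋₂:
  k=0: a=5, p=5, q=1
  k=1: a=5, p=26, q=5
  k=2: a=3, p=83, q=16

83/16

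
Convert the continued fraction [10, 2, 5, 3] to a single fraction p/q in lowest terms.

366/35

Using pₖ = aₖpₖ₋₁ + pₖ₋₂ and qₖ = aₖqₖ₋₁ + qₖ₋₂:
  k=0: a=10, p=10, q=1
  k=1: a=2, p=21, q=2
  k=2: a=5, p=115, q=11
  k=3: a=3, p=366, q=35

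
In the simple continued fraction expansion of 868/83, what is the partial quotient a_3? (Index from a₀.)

868 = 10·83 + 38   →  a_0 = 10
83 = 2·38 + 7   →  a_1 = 2
38 = 5·7 + 3   →  a_2 = 5
7 = 2·3 + 1   →  a_3 = 2

2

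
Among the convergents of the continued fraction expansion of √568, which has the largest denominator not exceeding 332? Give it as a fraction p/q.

6840/287

√568 = [23; 1, 4, 1, 46, …] (period length 4).
Convergents:
  p_0/q_0 = 23/1
  p_1/q_1 = 24/1
  p_2/q_2 = 119/5
  p_3/q_3 = 143/6
  p_4/q_4 = 6697/281
  p_5/q_5 = 6840/287
  p_6/q_6 = 34057/1429
q_5 = 287 ≤ 332 < 1429 = q_6, so the answer is 6840/287.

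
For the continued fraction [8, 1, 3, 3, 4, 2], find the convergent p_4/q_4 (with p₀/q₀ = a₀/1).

Using pₖ = aₖpₖ₋₁ + pₖ₋₂, qₖ = aₖqₖ₋₁ + qₖ₋₂ (with p₋₁=1, p₋₂=0, q₋₁=0, q₋₂=1):
  k=0: a=8, p=8, q=1
  k=1: a=1, p=9, q=1
  k=2: a=3, p=35, q=4
  k=3: a=3, p=114, q=13
  k=4: a=4, p=491, q=56

491/56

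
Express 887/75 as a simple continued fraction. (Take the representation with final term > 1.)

[11; 1, 4, 1, 3, 3]

887 = 11·75 + 62
75 = 1·62 + 13
62 = 4·13 + 10
13 = 1·10 + 3
10 = 3·3 + 1
3 = 3·1 + 0  (stop)
So 887/75 = [11; 1, 4, 1, 3, 3].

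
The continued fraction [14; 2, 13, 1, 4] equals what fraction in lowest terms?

Using pₖ = aₖpₖ₋₁ + pₖ₋₂ and qₖ = aₖqₖ₋₁ + qₖ₋₂:
  k=0: a=14, p=14, q=1
  k=1: a=2, p=29, q=2
  k=2: a=13, p=391, q=27
  k=3: a=1, p=420, q=29
  k=4: a=4, p=2071, q=143

2071/143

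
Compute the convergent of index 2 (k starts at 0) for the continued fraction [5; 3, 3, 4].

Using pₖ = aₖpₖ₋₁ + pₖ₋₂, qₖ = aₖqₖ₋₁ + qₖ₋₂ (with p₋₁=1, p₋₂=0, q₋₁=0, q₋₂=1):
  k=0: a=5, p=5, q=1
  k=1: a=3, p=16, q=3
  k=2: a=3, p=53, q=10

53/10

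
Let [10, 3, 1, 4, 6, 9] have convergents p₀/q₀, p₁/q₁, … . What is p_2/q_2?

41/4

Using pₖ = aₖpₖ₋₁ + pₖ₋₂, qₖ = aₖqₖ₋₁ + qₖ₋₂ (with p₋₁=1, p₋₂=0, q₋₁=0, q₋₂=1):
  k=0: a=10, p=10, q=1
  k=1: a=3, p=31, q=3
  k=2: a=1, p=41, q=4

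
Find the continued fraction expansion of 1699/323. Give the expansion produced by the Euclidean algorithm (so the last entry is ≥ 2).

1699 = 5×323 + 84
323 = 3×84 + 71
84 = 1×71 + 13
71 = 5×13 + 6
13 = 2×6 + 1
6 = 6×1 + 0  (stop)
So 1699/323 = [5; 3, 1, 5, 2, 6].

[5; 3, 1, 5, 2, 6]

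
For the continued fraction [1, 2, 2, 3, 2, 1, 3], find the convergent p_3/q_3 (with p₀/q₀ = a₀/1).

24/17

Using pₖ = aₖpₖ₋₁ + pₖ₋₂, qₖ = aₖqₖ₋₁ + qₖ₋₂ (with p₋₁=1, p₋₂=0, q₋₁=0, q₋₂=1):
  k=0: a=1, p=1, q=1
  k=1: a=2, p=3, q=2
  k=2: a=2, p=7, q=5
  k=3: a=3, p=24, q=17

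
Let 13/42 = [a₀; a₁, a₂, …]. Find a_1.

13 = 0·42 + 13   →  a_0 = 0
42 = 3·13 + 3   →  a_1 = 3

3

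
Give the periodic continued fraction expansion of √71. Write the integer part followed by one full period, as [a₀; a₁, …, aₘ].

[8; 2, 2, 1, 7, 1, 2, 2, 16]

a₀ = ⌊√71⌋ = 8.
With m₀=0, d₀=1 and mₖ₊₁ = dₖaₖ − mₖ, dₖ₊₁ = (n − mₖ₊₁²)/dₖ, aₖ₊₁ = ⌊(a₀+mₖ₊₁)/dₖ₊₁⌋:
  k=1: m=8, d=7, a=2
  k=2: m=6, d=5, a=2
  k=3: m=4, d=11, a=1
  k=4: m=7, d=2, a=7
  k=5: m=7, d=11, a=1
  k=6: m=4, d=5, a=2
  k=7: m=6, d=7, a=2
  k=8: m=8, d=1, a=16
d=1 and a=2a₀=16 at k=8, so the next step gives (m, d) = (8, 7) again — its k=1 value — and the period has length 8.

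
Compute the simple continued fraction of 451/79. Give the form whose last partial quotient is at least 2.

451 = 5·79 + 56
79 = 1·56 + 23
56 = 2·23 + 10
23 = 2·10 + 3
10 = 3·3 + 1
3 = 3·1 + 0  (stop)
So 451/79 = [5; 1, 2, 2, 3, 3].

[5; 1, 2, 2, 3, 3]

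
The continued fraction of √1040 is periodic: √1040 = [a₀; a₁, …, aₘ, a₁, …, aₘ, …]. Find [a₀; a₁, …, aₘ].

[32; 4, 64]

a₀ = ⌊√1040⌋ = 32.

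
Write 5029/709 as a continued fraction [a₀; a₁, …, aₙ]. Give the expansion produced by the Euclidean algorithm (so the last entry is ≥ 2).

5029 = 7·709 + 66
709 = 10·66 + 49
66 = 1·49 + 17
49 = 2·17 + 15
17 = 1·15 + 2
15 = 7·2 + 1
2 = 2·1 + 0  (stop)
So 5029/709 = [7; 10, 1, 2, 1, 7, 2].

[7; 10, 1, 2, 1, 7, 2]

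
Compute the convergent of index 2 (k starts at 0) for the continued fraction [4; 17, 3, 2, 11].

Using pₖ = aₖpₖ₋₁ + pₖ₋₂, qₖ = aₖqₖ₋₁ + qₖ₋₂ (with p₋₁=1, p₋₂=0, q₋₁=0, q₋₂=1):
  k=0: a=4, p=4, q=1
  k=1: a=17, p=69, q=17
  k=2: a=3, p=211, q=52

211/52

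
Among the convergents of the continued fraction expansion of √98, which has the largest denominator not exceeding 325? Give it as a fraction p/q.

1970/199

√98 = [9; 1, 8, 1, 18, …] (period length 4).
Convergents:
  p_0/q_0 = 9/1
  p_1/q_1 = 10/1
  p_2/q_2 = 89/9
  p_3/q_3 = 99/10
  p_4/q_4 = 1871/189
  p_5/q_5 = 1970/199
  p_6/q_6 = 17631/1781
q_5 = 199 ≤ 325 < 1781 = q_6, so the answer is 1970/199.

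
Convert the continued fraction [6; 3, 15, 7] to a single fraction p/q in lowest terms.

2056/325

Using pₖ = aₖpₖ₋₁ + pₖ₋₂ and qₖ = aₖqₖ₋₁ + qₖ₋₂:
  k=0: a=6, p=6, q=1
  k=1: a=3, p=19, q=3
  k=2: a=15, p=291, q=46
  k=3: a=7, p=2056, q=325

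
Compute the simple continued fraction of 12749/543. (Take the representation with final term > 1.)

[23; 2, 11, 3, 3, 2]

12749 = 23×543 + 260
543 = 2×260 + 23
260 = 11×23 + 7
23 = 3×7 + 2
7 = 3×2 + 1
2 = 2×1 + 0  (stop)
So 12749/543 = [23; 2, 11, 3, 3, 2].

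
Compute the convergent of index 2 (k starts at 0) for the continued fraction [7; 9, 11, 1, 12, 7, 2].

711/100

Using pₖ = aₖpₖ₋₁ + pₖ₋₂, qₖ = aₖqₖ₋₁ + qₖ₋₂ (with p₋₁=1, p₋₂=0, q₋₁=0, q₋₂=1):
  k=0: a=7, p=7, q=1
  k=1: a=9, p=64, q=9
  k=2: a=11, p=711, q=100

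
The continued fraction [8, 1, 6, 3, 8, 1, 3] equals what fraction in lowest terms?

7073/798

Using pₖ = aₖpₖ₋₁ + pₖ₋₂ and qₖ = aₖqₖ₋₁ + qₖ₋₂:
  k=0: a=8, p=8, q=1
  k=1: a=1, p=9, q=1
  k=2: a=6, p=62, q=7
  k=3: a=3, p=195, q=22
  k=4: a=8, p=1622, q=183
  k=5: a=1, p=1817, q=205
  k=6: a=3, p=7073, q=798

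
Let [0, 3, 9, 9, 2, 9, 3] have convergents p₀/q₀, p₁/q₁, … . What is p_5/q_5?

1639/5097

Using pₖ = aₖpₖ₋₁ + pₖ₋₂, qₖ = aₖqₖ₋₁ + qₖ₋₂ (with p₋₁=1, p₋₂=0, q₋₁=0, q₋₂=1):
  k=0: a=0, p=0, q=1
  k=1: a=3, p=1, q=3
  k=2: a=9, p=9, q=28
  k=3: a=9, p=82, q=255
  k=4: a=2, p=173, q=538
  k=5: a=9, p=1639, q=5097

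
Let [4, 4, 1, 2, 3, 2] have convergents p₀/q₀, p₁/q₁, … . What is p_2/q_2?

Using pₖ = aₖpₖ₋₁ + pₖ₋₂, qₖ = aₖqₖ₋₁ + qₖ₋₂ (with p₋₁=1, p₋₂=0, q₋₁=0, q₋₂=1):
  k=0: a=4, p=4, q=1
  k=1: a=4, p=17, q=4
  k=2: a=1, p=21, q=5

21/5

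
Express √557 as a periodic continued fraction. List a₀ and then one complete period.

[23; 1, 1, 1, 1, 46]

a₀ = ⌊√557⌋ = 23.
With m₀=0, d₀=1 and mₖ₊₁ = dₖaₖ − mₖ, dₖ₊₁ = (n − mₖ₊₁²)/dₖ, aₖ₊₁ = ⌊(a₀+mₖ₊₁)/dₖ₊₁⌋:
  k=1: m=23, d=28, a=1
  k=2: m=5, d=19, a=1
  k=3: m=14, d=19, a=1
  k=4: m=5, d=28, a=1
  k=5: m=23, d=1, a=46
d=1 and a=2a₀=46 at k=5, so the next step gives (m, d) = (23, 28) again — its k=1 value — and the period has length 5.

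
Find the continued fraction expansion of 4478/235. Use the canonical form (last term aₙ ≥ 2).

4478 = 19×235 + 13
235 = 18×13 + 1
13 = 13×1 + 0  (stop)
So 4478/235 = [19; 18, 13].

[19; 18, 13]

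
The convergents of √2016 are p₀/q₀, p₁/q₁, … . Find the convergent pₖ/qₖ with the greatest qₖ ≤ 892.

√2016 = [44; 1, 8, 1, 88, …] (period length 4).
Convergents:
  p_0/q_0 = 44/1
  p_1/q_1 = 45/1
  p_2/q_2 = 404/9
  p_3/q_3 = 449/10
  p_4/q_4 = 39916/889
  p_5/q_5 = 40365/899
q_4 = 889 ≤ 892 < 899 = q_5, so the answer is 39916/889.

39916/889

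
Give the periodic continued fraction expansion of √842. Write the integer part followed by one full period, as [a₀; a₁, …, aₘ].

a₀ = ⌊√842⌋ = 29.
With m₀=0, d₀=1 and mₖ₊₁ = dₖaₖ − mₖ, dₖ₊₁ = (n − mₖ₊₁²)/dₖ, aₖ₊₁ = ⌊(a₀+mₖ₊₁)/dₖ₊₁⌋:
  k=1: m=29, d=1, a=58
d=1 and a=2a₀=58 at k=1, so the next step gives (m, d) = (29, 1) again — its k=1 value — and the period has length 1.

[29; 58]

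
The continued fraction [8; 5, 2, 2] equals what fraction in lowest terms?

Using pₖ = aₖpₖ₋₁ + pₖ₋₂ and qₖ = aₖqₖ₋₁ + qₖ₋₂:
  k=0: a=8, p=8, q=1
  k=1: a=5, p=41, q=5
  k=2: a=2, p=90, q=11
  k=3: a=2, p=221, q=27

221/27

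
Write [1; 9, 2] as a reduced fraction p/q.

21/19

Fold from the inside: start with 2/1.
  9 + 1/2 = 19/2
  1 + 2/19 = 21/19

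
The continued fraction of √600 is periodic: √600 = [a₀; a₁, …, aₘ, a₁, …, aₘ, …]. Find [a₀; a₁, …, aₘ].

[24; 2, 48]

a₀ = ⌊√600⌋ = 24.
With m₀=0, d₀=1 and mₖ₊₁ = dₖaₖ − mₖ, dₖ₊₁ = (n − mₖ₊₁²)/dₖ, aₖ₊₁ = ⌊(a₀+mₖ₊₁)/dₖ₊₁⌋:
  k=1: m=24, d=24, a=2
  k=2: m=24, d=1, a=48
d=1 and a=2a₀=48 at k=2, so the next step gives (m, d) = (24, 24) again — its k=1 value — and the period has length 2.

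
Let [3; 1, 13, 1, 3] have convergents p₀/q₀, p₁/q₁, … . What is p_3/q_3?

Using pₖ = aₖpₖ₋₁ + pₖ₋₂, qₖ = aₖqₖ₋₁ + qₖ₋₂ (with p₋₁=1, p₋₂=0, q₋₁=0, q₋₂=1):
  k=0: a=3, p=3, q=1
  k=1: a=1, p=4, q=1
  k=2: a=13, p=55, q=14
  k=3: a=1, p=59, q=15

59/15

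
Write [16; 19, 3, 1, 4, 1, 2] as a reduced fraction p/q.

20097/1252

Fold from the inside: start with 2/1.
  1 + 1/2 = 3/2
  4 + 2/3 = 14/3
  1 + 3/14 = 17/14
  3 + 14/17 = 65/17
  19 + 17/65 = 1252/65
  16 + 65/1252 = 20097/1252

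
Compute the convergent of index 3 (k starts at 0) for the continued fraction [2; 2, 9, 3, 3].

Using pₖ = aₖpₖ₋₁ + pₖ₋₂, qₖ = aₖqₖ₋₁ + qₖ₋₂ (with p₋₁=1, p₋₂=0, q₋₁=0, q₋₂=1):
  k=0: a=2, p=2, q=1
  k=1: a=2, p=5, q=2
  k=2: a=9, p=47, q=19
  k=3: a=3, p=146, q=59

146/59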